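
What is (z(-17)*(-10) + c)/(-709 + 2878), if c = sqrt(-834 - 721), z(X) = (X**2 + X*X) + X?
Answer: -1870/723 + I*sqrt(1555)/2169 ≈ -2.5864 + 0.01818*I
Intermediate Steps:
z(X) = X + 2*X**2 (z(X) = (X**2 + X**2) + X = 2*X**2 + X = X + 2*X**2)
c = I*sqrt(1555) (c = sqrt(-1555) = I*sqrt(1555) ≈ 39.433*I)
(z(-17)*(-10) + c)/(-709 + 2878) = (-17*(1 + 2*(-17))*(-10) + I*sqrt(1555))/(-709 + 2878) = (-17*(1 - 34)*(-10) + I*sqrt(1555))/2169 = (-17*(-33)*(-10) + I*sqrt(1555))*(1/2169) = (561*(-10) + I*sqrt(1555))*(1/2169) = (-5610 + I*sqrt(1555))*(1/2169) = -1870/723 + I*sqrt(1555)/2169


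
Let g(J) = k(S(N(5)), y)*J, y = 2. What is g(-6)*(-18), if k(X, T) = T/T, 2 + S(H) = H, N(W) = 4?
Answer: 108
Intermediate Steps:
S(H) = -2 + H
k(X, T) = 1
g(J) = J (g(J) = 1*J = J)
g(-6)*(-18) = -6*(-18) = 108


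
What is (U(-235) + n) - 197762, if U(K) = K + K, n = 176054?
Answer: -22178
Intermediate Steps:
U(K) = 2*K
(U(-235) + n) - 197762 = (2*(-235) + 176054) - 197762 = (-470 + 176054) - 197762 = 175584 - 197762 = -22178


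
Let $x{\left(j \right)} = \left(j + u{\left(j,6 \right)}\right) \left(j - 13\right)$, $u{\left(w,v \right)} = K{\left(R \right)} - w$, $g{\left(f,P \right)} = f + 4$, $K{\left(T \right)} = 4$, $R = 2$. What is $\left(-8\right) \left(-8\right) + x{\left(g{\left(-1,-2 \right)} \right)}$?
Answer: $24$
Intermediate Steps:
$g{\left(f,P \right)} = 4 + f$
$u{\left(w,v \right)} = 4 - w$
$x{\left(j \right)} = -52 + 4 j$ ($x{\left(j \right)} = \left(j - \left(-4 + j\right)\right) \left(j - 13\right) = 4 \left(-13 + j\right) = -52 + 4 j$)
$\left(-8\right) \left(-8\right) + x{\left(g{\left(-1,-2 \right)} \right)} = \left(-8\right) \left(-8\right) - \left(52 - 4 \left(4 - 1\right)\right) = 64 + \left(-52 + 4 \cdot 3\right) = 64 + \left(-52 + 12\right) = 64 - 40 = 24$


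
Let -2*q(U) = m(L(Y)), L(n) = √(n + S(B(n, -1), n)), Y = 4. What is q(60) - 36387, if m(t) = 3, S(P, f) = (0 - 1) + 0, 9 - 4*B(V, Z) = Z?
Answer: -72777/2 ≈ -36389.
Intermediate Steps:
B(V, Z) = 9/4 - Z/4
S(P, f) = -1 (S(P, f) = -1 + 0 = -1)
L(n) = √(-1 + n) (L(n) = √(n - 1) = √(-1 + n))
q(U) = -3/2 (q(U) = -½*3 = -3/2)
q(60) - 36387 = -3/2 - 36387 = -72777/2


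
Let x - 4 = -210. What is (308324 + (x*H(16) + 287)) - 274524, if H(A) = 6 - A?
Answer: 36147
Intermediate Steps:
x = -206 (x = 4 - 210 = -206)
(308324 + (x*H(16) + 287)) - 274524 = (308324 + (-206*(6 - 1*16) + 287)) - 274524 = (308324 + (-206*(6 - 16) + 287)) - 274524 = (308324 + (-206*(-10) + 287)) - 274524 = (308324 + (2060 + 287)) - 274524 = (308324 + 2347) - 274524 = 310671 - 274524 = 36147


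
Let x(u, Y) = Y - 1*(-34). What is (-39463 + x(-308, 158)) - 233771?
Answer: -273042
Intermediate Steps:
x(u, Y) = 34 + Y (x(u, Y) = Y + 34 = 34 + Y)
(-39463 + x(-308, 158)) - 233771 = (-39463 + (34 + 158)) - 233771 = (-39463 + 192) - 233771 = -39271 - 233771 = -273042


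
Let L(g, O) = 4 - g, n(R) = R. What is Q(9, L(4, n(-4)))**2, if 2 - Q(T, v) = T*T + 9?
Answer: 7744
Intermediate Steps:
Q(T, v) = -7 - T**2 (Q(T, v) = 2 - (T*T + 9) = 2 - (T**2 + 9) = 2 - (9 + T**2) = 2 + (-9 - T**2) = -7 - T**2)
Q(9, L(4, n(-4)))**2 = (-7 - 1*9**2)**2 = (-7 - 1*81)**2 = (-7 - 81)**2 = (-88)**2 = 7744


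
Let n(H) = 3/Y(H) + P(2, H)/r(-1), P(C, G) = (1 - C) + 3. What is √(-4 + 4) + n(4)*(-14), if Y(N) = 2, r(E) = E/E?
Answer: -49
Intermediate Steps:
r(E) = 1
P(C, G) = 4 - C
n(H) = 7/2 (n(H) = 3/2 + (4 - 1*2)/1 = 3*(½) + (4 - 2)*1 = 3/2 + 2*1 = 3/2 + 2 = 7/2)
√(-4 + 4) + n(4)*(-14) = √(-4 + 4) + (7/2)*(-14) = √0 - 49 = 0 - 49 = -49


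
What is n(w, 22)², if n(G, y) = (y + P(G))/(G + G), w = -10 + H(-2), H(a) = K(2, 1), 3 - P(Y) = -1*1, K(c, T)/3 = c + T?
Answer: 169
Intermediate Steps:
K(c, T) = 3*T + 3*c (K(c, T) = 3*(c + T) = 3*(T + c) = 3*T + 3*c)
P(Y) = 4 (P(Y) = 3 - (-1) = 3 - 1*(-1) = 3 + 1 = 4)
H(a) = 9 (H(a) = 3*1 + 3*2 = 3 + 6 = 9)
w = -1 (w = -10 + 9 = -1)
n(G, y) = (4 + y)/(2*G) (n(G, y) = (y + 4)/(G + G) = (4 + y)/((2*G)) = (4 + y)*(1/(2*G)) = (4 + y)/(2*G))
n(w, 22)² = ((½)*(4 + 22)/(-1))² = ((½)*(-1)*26)² = (-13)² = 169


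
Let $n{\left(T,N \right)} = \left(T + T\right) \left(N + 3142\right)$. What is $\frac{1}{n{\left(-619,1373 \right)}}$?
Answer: $- \frac{1}{5589570} \approx -1.789 \cdot 10^{-7}$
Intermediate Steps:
$n{\left(T,N \right)} = 2 T \left(3142 + N\right)$
$\frac{1}{n{\left(-619,1373 \right)}} = \frac{1}{2 \left(-619\right) \left(3142 + 1373\right)} = \frac{1}{2 \left(-619\right) 4515} = \frac{1}{-5589570} = - \frac{1}{5589570}$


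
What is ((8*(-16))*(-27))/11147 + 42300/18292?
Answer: 133683813/50975231 ≈ 2.6225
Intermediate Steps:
((8*(-16))*(-27))/11147 + 42300/18292 = -128*(-27)*(1/11147) + 42300*(1/18292) = 3456*(1/11147) + 10575/4573 = 3456/11147 + 10575/4573 = 133683813/50975231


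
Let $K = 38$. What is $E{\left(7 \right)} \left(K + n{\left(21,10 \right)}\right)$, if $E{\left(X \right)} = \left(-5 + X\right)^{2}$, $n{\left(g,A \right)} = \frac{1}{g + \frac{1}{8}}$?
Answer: $\frac{25720}{169} \approx 152.19$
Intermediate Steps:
$n{\left(g,A \right)} = \frac{1}{\frac{1}{8} + g}$ ($n{\left(g,A \right)} = \frac{1}{g + \frac{1}{8}} = \frac{1}{\frac{1}{8} + g}$)
$E{\left(7 \right)} \left(K + n{\left(21,10 \right)}\right) = \left(-5 + 7\right)^{2} \left(38 + \frac{8}{1 + 8 \cdot 21}\right) = 2^{2} \left(38 + \frac{8}{1 + 168}\right) = 4 \left(38 + \frac{8}{169}\right) = 4 \cdot \frac{6430}{169} = \frac{25720}{169}$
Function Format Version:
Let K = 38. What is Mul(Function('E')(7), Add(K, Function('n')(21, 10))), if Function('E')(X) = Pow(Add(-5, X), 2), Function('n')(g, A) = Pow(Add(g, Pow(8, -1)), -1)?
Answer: Rational(25720, 169) ≈ 152.19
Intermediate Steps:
Function('n')(g, A) = Pow(Add(Rational(1, 8), g), -1) (Function('n')(g, A) = Pow(Add(g, Rational(1, 8)), -1) = Pow(Add(Rational(1, 8), g), -1))
Mul(Function('E')(7), Add(K, Function('n')(21, 10))) = Mul(Pow(Add(-5, 7), 2), Add(38, Mul(8, Pow(Add(1, Mul(8, 21)), -1)))) = Mul(Pow(2, 2), Add(38, Mul(8, Pow(Add(1, 168), -1)))) = Mul(4, Add(38, Mul(8, Pow(169, -1)))) = Mul(4, Add(38, Mul(8, Rational(1, 169)))) = Mul(4, Add(38, Rational(8, 169))) = Mul(4, Rational(6430, 169)) = Rational(25720, 169)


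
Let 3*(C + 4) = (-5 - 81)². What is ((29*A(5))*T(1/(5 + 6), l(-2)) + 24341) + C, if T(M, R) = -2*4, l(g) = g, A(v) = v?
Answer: 76927/3 ≈ 25642.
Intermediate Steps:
T(M, R) = -8
C = 7384/3 (C = -4 + (-5 - 81)²/3 = -4 + (⅓)*(-86)² = -4 + (⅓)*7396 = -4 + 7396/3 = 7384/3 ≈ 2461.3)
((29*A(5))*T(1/(5 + 6), l(-2)) + 24341) + C = ((29*5)*(-8) + 24341) + 7384/3 = (145*(-8) + 24341) + 7384/3 = (-1160 + 24341) + 7384/3 = 23181 + 7384/3 = 76927/3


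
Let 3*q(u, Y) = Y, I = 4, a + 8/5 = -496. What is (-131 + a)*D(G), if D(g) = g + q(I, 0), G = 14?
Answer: -44002/5 ≈ -8800.4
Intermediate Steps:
a = -2488/5 (a = -8/5 - 496 = -2488/5 ≈ -497.60)
q(u, Y) = Y/3
D(g) = g (D(g) = g + (1/3)*0 = g + 0 = g)
(-131 + a)*D(G) = (-131 - 2488/5)*14 = -3143/5*14 = -44002/5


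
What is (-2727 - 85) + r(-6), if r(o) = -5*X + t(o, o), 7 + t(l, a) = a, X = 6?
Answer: -2855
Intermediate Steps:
t(l, a) = -7 + a
r(o) = -37 + o (r(o) = -5*6 + (-7 + o) = -30 + (-7 + o) = -37 + o)
(-2727 - 85) + r(-6) = (-2727 - 85) + (-37 - 6) = -2812 - 43 = -2855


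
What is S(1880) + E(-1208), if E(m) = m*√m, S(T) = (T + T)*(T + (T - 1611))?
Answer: 8080240 - 2416*I*√302 ≈ 8.0802e+6 - 41986.0*I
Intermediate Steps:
S(T) = 2*T*(-1611 + 2*T) (S(T) = (2*T)*(T + (-1611 + T)) = (2*T)*(-1611 + 2*T) = 2*T*(-1611 + 2*T))
E(m) = m^(3/2)
S(1880) + E(-1208) = 2*1880*(-1611 + 2*1880) + (-1208)^(3/2) = 2*1880*(-1611 + 3760) - 2416*I*√302 = 2*1880*2149 - 2416*I*√302 = 8080240 - 2416*I*√302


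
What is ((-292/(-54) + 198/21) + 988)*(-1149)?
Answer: -72592288/63 ≈ -1.1523e+6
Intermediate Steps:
((-292/(-54) + 198/21) + 988)*(-1149) = ((-292*(-1/54) + 198*(1/21)) + 988)*(-1149) = ((146/27 + 66/7) + 988)*(-1149) = (2804/189 + 988)*(-1149) = (189536/189)*(-1149) = -72592288/63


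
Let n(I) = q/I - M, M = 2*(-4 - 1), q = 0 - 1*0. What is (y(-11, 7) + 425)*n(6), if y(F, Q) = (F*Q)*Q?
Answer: -1140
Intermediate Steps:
q = 0 (q = 0 + 0 = 0)
M = -10 (M = 2*(-5) = -10)
y(F, Q) = F*Q²
n(I) = 10 (n(I) = 0/I - 1*(-10) = 0 + 10 = 10)
(y(-11, 7) + 425)*n(6) = (-11*7² + 425)*10 = (-11*49 + 425)*10 = (-539 + 425)*10 = -114*10 = -1140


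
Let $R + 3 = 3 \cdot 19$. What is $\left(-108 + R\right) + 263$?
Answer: $209$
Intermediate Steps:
$R = 54$ ($R = -3 + 3 \cdot 19 = -3 + 57 = 54$)
$\left(-108 + R\right) + 263 = \left(-108 + 54\right) + 263 = -54 + 263 = 209$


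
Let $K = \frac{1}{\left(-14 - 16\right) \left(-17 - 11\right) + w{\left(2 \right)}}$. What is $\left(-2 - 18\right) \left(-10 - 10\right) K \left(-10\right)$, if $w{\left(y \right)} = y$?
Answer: $- \frac{2000}{421} \approx -4.7506$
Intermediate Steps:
$K = \frac{1}{842}$ ($K = \frac{1}{\left(-14 - 16\right) \left(-17 - 11\right) + 2} = \frac{1}{\left(-30\right) \left(-28\right) + 2} = \frac{1}{840 + 2} = \frac{1}{842} \approx 0.0011876$)
$\left(-2 - 18\right) \left(-10 - 10\right) K \left(-10\right) = \left(-2 - 18\right) \left(-10 - 10\right) \frac{1}{842} \left(-10\right) = \left(-20\right) \left(-20\right) \frac{1}{842} \left(-10\right) = 400 \cdot \frac{1}{842} \left(-10\right) = \frac{200}{421} \left(-10\right) = - \frac{2000}{421}$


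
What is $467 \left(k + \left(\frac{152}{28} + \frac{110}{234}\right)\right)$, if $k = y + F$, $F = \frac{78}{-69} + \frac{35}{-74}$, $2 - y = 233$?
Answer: $- \frac{147577775389}{1393938} \approx -1.0587 \cdot 10^{5}$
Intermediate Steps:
$y = -231$ ($y = 2 - 233 = -231$)
$F = - \frac{2729}{1702}$ ($F = 78 \left(- \frac{1}{69}\right) + 35 \left(- \frac{1}{74}\right) = - \frac{26}{23} - \frac{35}{74} = - \frac{2729}{1702} \approx -1.6034$)
$k = - \frac{395891}{1702}$ ($k = -231 - \frac{2729}{1702} = - \frac{395891}{1702} \approx -232.6$)
$467 \left(k + \left(\frac{152}{28} + \frac{110}{234}\right)\right) = 467 \left(- \frac{395891}{1702} + \left(\frac{152}{28} + \frac{110}{234}\right)\right) = 467 \left(- \frac{395891}{1702} + \left(152 \cdot \frac{1}{28} + 110 \cdot \frac{1}{234}\right)\right) = 467 \left(- \frac{395891}{1702} + \left(\frac{38}{7} + \frac{55}{117}\right)\right) = 467 \left(- \frac{395891}{1702} + \frac{4831}{819}\right) = 467 \left(- \frac{316012367}{1393938}\right) = - \frac{147577775389}{1393938}$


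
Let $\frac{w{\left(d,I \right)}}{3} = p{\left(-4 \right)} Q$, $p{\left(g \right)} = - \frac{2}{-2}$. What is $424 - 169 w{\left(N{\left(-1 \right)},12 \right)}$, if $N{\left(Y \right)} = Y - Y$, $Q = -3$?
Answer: $1945$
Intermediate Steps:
$N{\left(Y \right)} = 0$
$p{\left(g \right)} = 1$ ($p{\left(g \right)} = \left(-2\right) \left(- \frac{1}{2}\right) = 1$)
$w{\left(d,I \right)} = -9$ ($w{\left(d,I \right)} = 3 \cdot 1 \left(-3\right) = 3 \left(-3\right) = -9$)
$424 - 169 w{\left(N{\left(-1 \right)},12 \right)} = 424 - -1521 = 424 + 1521 = 1945$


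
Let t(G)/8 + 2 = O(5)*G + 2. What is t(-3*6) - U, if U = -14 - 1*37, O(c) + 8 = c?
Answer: 483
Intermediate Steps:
O(c) = -8 + c
t(G) = -24*G (t(G) = -16 + 8*((-8 + 5)*G + 2) = -16 + 8*(-3*G + 2) = -16 + 8*(2 - 3*G) = -16 + (16 - 24*G) = -24*G)
U = -51 (U = -14 - 37 = -51)
t(-3*6) - U = -(-72)*6 - 1*(-51) = -24*(-18) + 51 = 432 + 51 = 483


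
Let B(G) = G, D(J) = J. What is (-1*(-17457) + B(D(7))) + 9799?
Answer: 27263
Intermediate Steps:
(-1*(-17457) + B(D(7))) + 9799 = (-1*(-17457) + 7) + 9799 = (17457 + 7) + 9799 = 17464 + 9799 = 27263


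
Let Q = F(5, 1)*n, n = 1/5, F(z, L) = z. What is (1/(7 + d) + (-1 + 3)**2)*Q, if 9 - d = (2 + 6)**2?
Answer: 191/48 ≈ 3.9792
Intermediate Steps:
n = 1/5 ≈ 0.20000
Q = 1 (Q = 5*(1/5) = 1)
d = -55 (d = 9 - (2 + 6)**2 = 9 - 1*8**2 = 9 - 1*64 = 9 - 64 = -55)
(1/(7 + d) + (-1 + 3)**2)*Q = (1/(7 - 55) + (-1 + 3)**2)*1 = (1/(-48) + 2**2)*1 = (-1/48 + 4)*1 = (191/48)*1 = 191/48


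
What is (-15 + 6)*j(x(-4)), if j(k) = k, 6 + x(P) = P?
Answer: 90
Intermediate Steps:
x(P) = -6 + P
(-15 + 6)*j(x(-4)) = (-15 + 6)*(-6 - 4) = -9*(-10) = 90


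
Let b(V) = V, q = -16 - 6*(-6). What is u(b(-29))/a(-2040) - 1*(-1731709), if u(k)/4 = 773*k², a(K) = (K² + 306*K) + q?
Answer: 1531428845698/884345 ≈ 1.7317e+6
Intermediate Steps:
q = 20 (q = -16 + 36 = 20)
a(K) = 20 + K² + 306*K (a(K) = (K² + 306*K) + 20 = 20 + K² + 306*K)
u(k) = 3092*k² (u(k) = 4*(773*k²) = 3092*k²)
u(b(-29))/a(-2040) - 1*(-1731709) = (3092*(-29)²)/(20 + (-2040)² + 306*(-2040)) - 1*(-1731709) = (3092*841)/(20 + 4161600 - 624240) + 1731709 = 2600372/3537380 + 1731709 = 2600372*(1/3537380) + 1731709 = 650093/884345 + 1731709 = 1531428845698/884345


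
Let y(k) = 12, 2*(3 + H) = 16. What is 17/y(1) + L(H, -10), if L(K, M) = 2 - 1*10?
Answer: -79/12 ≈ -6.5833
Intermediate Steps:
H = 5 (H = -3 + (1/2)*16 = -3 + 8 = 5)
L(K, M) = -8 (L(K, M) = 2 - 10 = -8)
17/y(1) + L(H, -10) = 17/12 - 8 = -79/12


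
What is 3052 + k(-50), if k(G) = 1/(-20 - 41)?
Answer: 186171/61 ≈ 3052.0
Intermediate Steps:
k(G) = -1/61 (k(G) = 1/(-61) = -1/61)
3052 + k(-50) = 3052 - 1/61 = 186171/61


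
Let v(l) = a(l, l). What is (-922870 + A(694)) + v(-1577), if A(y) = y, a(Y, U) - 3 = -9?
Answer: -922182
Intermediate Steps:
a(Y, U) = -6 (a(Y, U) = 3 - 9 = -6)
v(l) = -6
(-922870 + A(694)) + v(-1577) = (-922870 + 694) - 6 = -922176 - 6 = -922182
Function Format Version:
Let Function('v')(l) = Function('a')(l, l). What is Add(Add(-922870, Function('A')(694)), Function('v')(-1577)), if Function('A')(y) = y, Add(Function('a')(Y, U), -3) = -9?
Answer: -922182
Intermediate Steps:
Function('a')(Y, U) = -6 (Function('a')(Y, U) = Add(3, -9) = -6)
Function('v')(l) = -6
Add(Add(-922870, Function('A')(694)), Function('v')(-1577)) = Add(Add(-922870, 694), -6) = Add(-922176, -6) = -922182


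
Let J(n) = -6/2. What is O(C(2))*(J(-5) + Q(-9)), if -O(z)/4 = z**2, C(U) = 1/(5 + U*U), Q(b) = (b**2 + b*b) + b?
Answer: -200/27 ≈ -7.4074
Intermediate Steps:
Q(b) = b + 2*b**2 (Q(b) = (b**2 + b**2) + b = 2*b**2 + b = b + 2*b**2)
J(n) = -3 (J(n) = -6*1/2 = -3)
C(U) = 1/(5 + U**2)
O(z) = -4*z**2
O(C(2))*(J(-5) + Q(-9)) = (-4/(5 + 2**2)**2)*(-3 - 9*(1 + 2*(-9))) = (-4/(5 + 4)**2)*(-3 - 9*(1 - 18)) = (-4*(1/9)**2)*(-3 - 9*(-17)) = (-4*(1/9)**2)*(-3 + 153) = -4*1/81*150 = -4/81*150 = -200/27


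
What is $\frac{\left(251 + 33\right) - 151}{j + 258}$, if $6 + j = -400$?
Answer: $- \frac{133}{148} \approx -0.89865$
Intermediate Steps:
$j = -406$ ($j = -6 - 400 = -406$)
$\frac{\left(251 + 33\right) - 151}{j + 258} = \frac{\left(251 + 33\right) - 151}{-406 + 258} = \frac{284 - 151}{-148} = 133 \left(- \frac{1}{148}\right) = - \frac{133}{148}$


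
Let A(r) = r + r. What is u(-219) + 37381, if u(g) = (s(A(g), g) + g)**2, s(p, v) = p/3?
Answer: 170606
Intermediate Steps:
A(r) = 2*r
s(p, v) = p/3 (s(p, v) = p*(1/3) = p/3)
u(g) = 25*g**2/9 (u(g) = ((2*g)/3 + g)**2 = (2*g/3 + g)**2 = (5*g/3)**2 = 25*g**2/9)
u(-219) + 37381 = (25/9)*(-219)**2 + 37381 = (25/9)*47961 + 37381 = 133225 + 37381 = 170606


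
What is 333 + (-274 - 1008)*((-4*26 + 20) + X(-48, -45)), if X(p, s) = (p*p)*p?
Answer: 141886965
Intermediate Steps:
X(p, s) = p³ (X(p, s) = p²*p = p³)
333 + (-274 - 1008)*((-4*26 + 20) + X(-48, -45)) = 333 + (-274 - 1008)*((-4*26 + 20) + (-48)³) = 333 - 1282*((-104 + 20) - 110592) = 333 - 1282*(-84 - 110592) = 333 - 1282*(-110676) = 333 + 141886632 = 141886965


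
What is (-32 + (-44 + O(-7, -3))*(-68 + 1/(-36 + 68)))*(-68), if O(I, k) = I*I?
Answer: 202283/8 ≈ 25285.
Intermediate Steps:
O(I, k) = I**2
(-32 + (-44 + O(-7, -3))*(-68 + 1/(-36 + 68)))*(-68) = (-32 + (-44 + (-7)**2)*(-68 + 1/(-36 + 68)))*(-68) = (-32 + (-44 + 49)*(-68 + 1/32))*(-68) = (-32 + 5*(-68 + 1/32))*(-68) = (-32 + 5*(-2175/32))*(-68) = (-32 - 10875/32)*(-68) = -11899/32*(-68) = 202283/8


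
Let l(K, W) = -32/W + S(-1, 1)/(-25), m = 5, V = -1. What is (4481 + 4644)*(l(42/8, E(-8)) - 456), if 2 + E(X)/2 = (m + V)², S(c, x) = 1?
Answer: -29202555/7 ≈ -4.1718e+6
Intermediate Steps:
E(X) = 28 (E(X) = -4 + 2*(5 - 1)² = -4 + 2*4² = -4 + 2*16 = -4 + 32 = 28)
l(K, W) = -1/25 - 32/W (l(K, W) = -32/W + 1/(-25) = -32/W + 1*(-1/25) = -32/W - 1/25 = -1/25 - 32/W)
(4481 + 4644)*(l(42/8, E(-8)) - 456) = (4481 + 4644)*((1/25)*(-800 - 1*28)/28 - 456) = 9125*((1/25)*(1/28)*(-800 - 28) - 456) = 9125*((1/25)*(1/28)*(-828) - 456) = 9125*(-207/175 - 456) = 9125*(-80007/175) = -29202555/7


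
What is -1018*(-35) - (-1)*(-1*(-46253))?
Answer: 81883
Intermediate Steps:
-1018*(-35) - (-1)*(-1*(-46253)) = 35630 - (-1)*46253 = 35630 - 1*(-46253) = 35630 + 46253 = 81883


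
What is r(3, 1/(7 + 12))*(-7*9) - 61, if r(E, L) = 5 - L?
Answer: -7081/19 ≈ -372.68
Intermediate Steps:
r(3, 1/(7 + 12))*(-7*9) - 61 = (5 - 1/(7 + 12))*(-7*9) - 61 = (5 - 1/19)*(-63) - 61 = (94/19)*(-63) - 61 = -5922/19 - 61 = -7081/19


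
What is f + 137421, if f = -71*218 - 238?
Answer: 121705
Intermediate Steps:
f = -15716 (f = -15478 - 238 = -15716)
f + 137421 = -15716 + 137421 = 121705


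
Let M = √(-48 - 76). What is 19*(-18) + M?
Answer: -342 + 2*I*√31 ≈ -342.0 + 11.136*I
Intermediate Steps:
M = 2*I*√31 (M = √(-124) = 2*I*√31 ≈ 11.136*I)
19*(-18) + M = 19*(-18) + 2*I*√31 = -342 + 2*I*√31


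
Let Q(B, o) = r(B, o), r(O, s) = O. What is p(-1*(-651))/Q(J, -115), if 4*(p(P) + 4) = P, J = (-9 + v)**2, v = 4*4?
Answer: 635/196 ≈ 3.2398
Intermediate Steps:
v = 16
J = 49 (J = (-9 + 16)**2 = 7**2 = 49)
Q(B, o) = B
p(P) = -4 + P/4
p(-1*(-651))/Q(J, -115) = (-4 + (-1*(-651))/4)/49 = (-4 + (1/4)*651)*(1/49) = (-4 + 651/4)*(1/49) = (635/4)*(1/49) = 635/196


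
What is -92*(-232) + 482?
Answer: 21826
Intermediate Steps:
-92*(-232) + 482 = 21344 + 482 = 21826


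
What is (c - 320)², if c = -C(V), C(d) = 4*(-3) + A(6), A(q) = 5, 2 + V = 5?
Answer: 97969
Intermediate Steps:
V = 3 (V = -2 + 5 = 3)
C(d) = -7 (C(d) = 4*(-3) + 5 = -12 + 5 = -7)
c = 7 (c = -1*(-7) = 7)
(c - 320)² = (7 - 320)² = (-313)² = 97969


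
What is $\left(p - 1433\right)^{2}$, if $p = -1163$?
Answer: $6739216$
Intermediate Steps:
$\left(p - 1433\right)^{2} = \left(-1163 - 1433\right)^{2} = \left(-2596\right)^{2} = 6739216$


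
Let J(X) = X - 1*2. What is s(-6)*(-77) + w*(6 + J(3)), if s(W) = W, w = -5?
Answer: 427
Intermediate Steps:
J(X) = -2 + X (J(X) = X - 2 = -2 + X)
s(-6)*(-77) + w*(6 + J(3)) = -6*(-77) - 5*(6 + (-2 + 3)) = 462 - 5*(6 + 1) = 462 - 5*7 = 462 - 35 = 427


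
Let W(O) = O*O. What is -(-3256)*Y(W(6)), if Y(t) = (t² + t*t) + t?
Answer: 8556768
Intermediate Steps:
W(O) = O²
Y(t) = t + 2*t² (Y(t) = (t² + t²) + t = 2*t² + t = t + 2*t²)
-(-3256)*Y(W(6)) = -(-3256)*6²*(1 + 2*6²) = -(-3256)*36*(1 + 2*36) = -(-3256)*36*(1 + 72) = -(-3256)*36*73 = -(-3256)*2628 = -1*(-8556768) = 8556768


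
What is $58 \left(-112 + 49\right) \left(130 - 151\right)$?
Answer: $76734$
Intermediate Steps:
$58 \left(-112 + 49\right) \left(130 - 151\right) = 58 \left(\left(-63\right) \left(-21\right)\right) = 58 \cdot 1323 = 76734$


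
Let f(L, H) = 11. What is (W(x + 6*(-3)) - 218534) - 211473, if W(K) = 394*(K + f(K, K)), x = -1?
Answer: -433159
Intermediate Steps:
W(K) = 4334 + 394*K (W(K) = 394*(K + 11) = 394*(11 + K) = 4334 + 394*K)
(W(x + 6*(-3)) - 218534) - 211473 = ((4334 + 394*(-1 + 6*(-3))) - 218534) - 211473 = ((4334 + 394*(-1 - 18)) - 218534) - 211473 = ((4334 + 394*(-19)) - 218534) - 211473 = ((4334 - 7486) - 218534) - 211473 = (-3152 - 218534) - 211473 = -221686 - 211473 = -433159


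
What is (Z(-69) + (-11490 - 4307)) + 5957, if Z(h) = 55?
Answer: -9785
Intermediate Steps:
(Z(-69) + (-11490 - 4307)) + 5957 = (55 + (-11490 - 4307)) + 5957 = (55 - 15797) + 5957 = -15742 + 5957 = -9785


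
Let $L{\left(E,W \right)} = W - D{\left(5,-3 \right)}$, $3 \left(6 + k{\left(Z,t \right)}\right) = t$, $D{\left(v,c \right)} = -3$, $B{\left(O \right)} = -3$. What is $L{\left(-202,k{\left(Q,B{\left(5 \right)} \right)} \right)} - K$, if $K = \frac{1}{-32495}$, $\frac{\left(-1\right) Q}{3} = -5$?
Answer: $- \frac{129979}{32495} \approx -4.0$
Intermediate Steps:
$Q = 15$ ($Q = \left(-3\right) \left(-5\right) = 15$)
$K = - \frac{1}{32495} \approx -3.0774 \cdot 10^{-5}$
$k{\left(Z,t \right)} = -6 + \frac{t}{3}$
$L{\left(E,W \right)} = 3 + W$ ($L{\left(E,W \right)} = W - -3 = W + 3 = 3 + W$)
$L{\left(-202,k{\left(Q,B{\left(5 \right)} \right)} \right)} - K = \left(3 + \left(-6 + \frac{1}{3} \left(-3\right)\right)\right) - - \frac{1}{32495} = \left(3 - 7\right) + \frac{1}{32495} = -4 + \frac{1}{32495} = - \frac{129979}{32495}$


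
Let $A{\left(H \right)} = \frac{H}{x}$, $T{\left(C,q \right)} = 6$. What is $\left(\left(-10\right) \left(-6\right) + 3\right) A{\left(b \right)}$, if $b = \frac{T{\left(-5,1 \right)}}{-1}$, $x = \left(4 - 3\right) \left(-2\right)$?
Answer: $189$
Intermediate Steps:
$x = -2$ ($x = 1 \left(-2\right) = -2$)
$b = -6$ ($b = \frac{6}{-1} = 6 \left(-1\right) = -6$)
$A{\left(H \right)} = - \frac{H}{2}$ ($A{\left(H \right)} = \frac{H}{-2} = H \left(- \frac{1}{2}\right) = - \frac{H}{2}$)
$\left(\left(-10\right) \left(-6\right) + 3\right) A{\left(b \right)} = \left(\left(-10\right) \left(-6\right) + 3\right) \left(\left(- \frac{1}{2}\right) \left(-6\right)\right) = \left(60 + 3\right) 3 = 63 \cdot 3 = 189$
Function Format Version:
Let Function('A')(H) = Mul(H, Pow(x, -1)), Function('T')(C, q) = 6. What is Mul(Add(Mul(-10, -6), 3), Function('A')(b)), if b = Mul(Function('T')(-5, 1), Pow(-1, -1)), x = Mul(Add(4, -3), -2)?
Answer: 189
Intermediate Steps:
x = -2 (x = Mul(1, -2) = -2)
b = -6 (b = Mul(6, Pow(-1, -1)) = Mul(6, -1) = -6)
Function('A')(H) = Mul(Rational(-1, 2), H) (Function('A')(H) = Mul(H, Pow(-2, -1)) = Mul(H, Rational(-1, 2)) = Mul(Rational(-1, 2), H))
Mul(Add(Mul(-10, -6), 3), Function('A')(b)) = Mul(Add(Mul(-10, -6), 3), Mul(Rational(-1, 2), -6)) = Mul(Add(60, 3), 3) = Mul(63, 3) = 189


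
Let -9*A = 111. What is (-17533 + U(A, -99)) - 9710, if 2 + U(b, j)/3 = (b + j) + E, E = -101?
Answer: -27886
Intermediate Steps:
A = -37/3 (A = -⅑*111 = -37/3 ≈ -12.333)
U(b, j) = -309 + 3*b + 3*j (U(b, j) = -6 + 3*((b + j) - 101) = -6 + 3*(-101 + b + j) = -6 + (-303 + 3*b + 3*j) = -309 + 3*b + 3*j)
(-17533 + U(A, -99)) - 9710 = (-17533 + (-309 + 3*(-37/3) + 3*(-99))) - 9710 = (-17533 + (-309 - 37 - 297)) - 9710 = (-17533 - 643) - 9710 = -18176 - 9710 = -27886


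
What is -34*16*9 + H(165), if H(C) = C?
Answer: -4731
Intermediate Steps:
-34*16*9 + H(165) = -34*16*9 + 165 = -544*9 + 165 = -4896 + 165 = -4731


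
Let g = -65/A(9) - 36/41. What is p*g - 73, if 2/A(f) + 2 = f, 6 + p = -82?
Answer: 820995/41 ≈ 20024.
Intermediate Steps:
p = -88 (p = -6 - 82 = -88)
A(f) = 2/(-2 + f)
g = -18727/82 (g = -65/(2/(-2 + 9)) - 36/41 = -65/(2/7) - 36*1/41 = -65/(2*(1/7)) - 36/41 = -65/2/7 - 36/41 = -65*7/2 - 36/41 = -455/2 - 36/41 = -18727/82 ≈ -228.38)
p*g - 73 = -88*(-18727/82) - 73 = 823988/41 - 73 = 820995/41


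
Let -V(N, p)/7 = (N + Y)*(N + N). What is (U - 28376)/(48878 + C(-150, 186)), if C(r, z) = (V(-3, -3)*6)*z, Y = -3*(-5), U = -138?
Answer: -14257/305671 ≈ -0.046642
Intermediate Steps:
Y = 15
V(N, p) = -14*N*(15 + N) (V(N, p) = -7*(N + 15)*(N + N) = -7*(15 + N)*2*N = -14*N*(15 + N))
C(r, z) = 3024*z (C(r, z) = (-14*(-3)*(15 - 3)*6)*z = (-14*(-3)*12*6)*z = (504*6)*z = 3024*z)
(U - 28376)/(48878 + C(-150, 186)) = (-138 - 28376)/(48878 + 3024*186) = -28514/(48878 + 562464) = -28514/611342 = -28514*1/611342 = -14257/305671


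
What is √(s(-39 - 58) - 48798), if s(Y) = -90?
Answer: 6*I*√1358 ≈ 221.11*I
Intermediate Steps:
√(s(-39 - 58) - 48798) = √(-90 - 48798) = √(-48888) = 6*I*√1358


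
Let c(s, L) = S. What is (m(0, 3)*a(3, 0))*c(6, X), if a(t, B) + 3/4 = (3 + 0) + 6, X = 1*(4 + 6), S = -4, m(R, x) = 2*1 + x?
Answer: -165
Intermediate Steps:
m(R, x) = 2 + x
X = 10 (X = 1*10 = 10)
a(t, B) = 33/4 (a(t, B) = -¾ + ((3 + 0) + 6) = -¾ + (3 + 6) = -¾ + 9 = 33/4)
c(s, L) = -4
(m(0, 3)*a(3, 0))*c(6, X) = ((2 + 3)*(33/4))*(-4) = (5*(33/4))*(-4) = (165/4)*(-4) = -165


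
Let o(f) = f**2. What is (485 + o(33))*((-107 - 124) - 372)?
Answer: -949122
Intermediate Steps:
(485 + o(33))*((-107 - 124) - 372) = (485 + 33**2)*((-107 - 124) - 372) = (485 + 1089)*(-231 - 372) = 1574*(-603) = -949122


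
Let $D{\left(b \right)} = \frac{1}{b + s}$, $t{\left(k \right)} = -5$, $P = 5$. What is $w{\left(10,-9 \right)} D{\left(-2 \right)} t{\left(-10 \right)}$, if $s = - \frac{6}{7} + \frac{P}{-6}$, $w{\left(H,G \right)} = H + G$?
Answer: $\frac{42}{31} \approx 1.3548$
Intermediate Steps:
$w{\left(H,G \right)} = G + H$
$s = - \frac{71}{42}$ ($s = - \frac{6}{7} + \frac{5}{-6} = \left(-6\right) \frac{1}{7} + 5 \left(- \frac{1}{6}\right) = - \frac{6}{7} - \frac{5}{6} = - \frac{71}{42} \approx -1.6905$)
$D{\left(b \right)} = \frac{1}{- \frac{71}{42} + b}$ ($D{\left(b \right)} = \frac{1}{b - \frac{71}{42}} = \frac{1}{- \frac{71}{42} + b}$)
$w{\left(10,-9 \right)} D{\left(-2 \right)} t{\left(-10 \right)} = \left(-9 + 10\right) \frac{42}{-71 + 42 \left(-2\right)} \left(-5\right) = 1 \frac{42}{-71 - 84} \left(-5\right) = 1 \frac{42}{-155} \left(-5\right) = 1 \cdot 42 \left(- \frac{1}{155}\right) \left(-5\right) = 1 \left(- \frac{42}{155}\right) \left(-5\right) = \left(- \frac{42}{155}\right) \left(-5\right) = \frac{42}{31}$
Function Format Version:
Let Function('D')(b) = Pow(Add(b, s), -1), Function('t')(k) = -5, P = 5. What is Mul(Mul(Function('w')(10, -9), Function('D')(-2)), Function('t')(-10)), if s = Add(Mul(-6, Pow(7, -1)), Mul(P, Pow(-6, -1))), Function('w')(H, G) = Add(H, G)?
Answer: Rational(42, 31) ≈ 1.3548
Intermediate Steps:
Function('w')(H, G) = Add(G, H)
s = Rational(-71, 42) (s = Add(Mul(-6, Pow(7, -1)), Mul(5, Pow(-6, -1))) = Add(Mul(-6, Rational(1, 7)), Mul(5, Rational(-1, 6))) = Add(Rational(-6, 7), Rational(-5, 6)) = Rational(-71, 42) ≈ -1.6905)
Function('D')(b) = Pow(Add(Rational(-71, 42), b), -1) (Function('D')(b) = Pow(Add(b, Rational(-71, 42)), -1) = Pow(Add(Rational(-71, 42), b), -1))
Mul(Mul(Function('w')(10, -9), Function('D')(-2)), Function('t')(-10)) = Mul(Mul(Add(-9, 10), Mul(42, Pow(Add(-71, Mul(42, -2)), -1))), -5) = Mul(Mul(1, Mul(42, Pow(Add(-71, -84), -1))), -5) = Mul(Mul(1, Mul(42, Pow(-155, -1))), -5) = Mul(Mul(1, Mul(42, Rational(-1, 155))), -5) = Mul(Mul(1, Rational(-42, 155)), -5) = Mul(Rational(-42, 155), -5) = Rational(42, 31)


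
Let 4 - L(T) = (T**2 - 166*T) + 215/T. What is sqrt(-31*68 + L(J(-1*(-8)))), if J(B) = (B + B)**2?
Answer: 33*I*sqrt(5911)/16 ≈ 158.57*I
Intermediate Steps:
J(B) = 4*B**2 (J(B) = (2*B)**2 = 4*B**2)
L(T) = 4 - T**2 - 215/T + 166*T (L(T) = 4 - ((T**2 - 166*T) + 215/T) = 4 - (T**2 - 166*T + 215/T) = 4 + (-T**2 - 215/T + 166*T) = 4 - T**2 - 215/T + 166*T)
sqrt(-31*68 + L(J(-1*(-8)))) = sqrt(-31*68 + (4 - (4*(-1*(-8))**2)**2 - 215/(4*(-1*(-8))**2) + 166*(4*(-1*(-8))**2))) = sqrt(-2108 + (4 - (4*8**2)**2 - 215/(4*8**2) + 166*(4*8**2))) = sqrt(-2108 + (4 - (4*64)**2 - 215/(4*64) + 166*(4*64))) = sqrt(-2108 + (4 - 1*256**2 - 215/256 + 166*256)) = sqrt(-2108 + (4 - 1*65536 - 215*1/256 + 42496)) = sqrt(-2108 + (4 - 65536 - 215/256 + 42496)) = sqrt(-2108 - 5897431/256) = sqrt(-6437079/256) = 33*I*sqrt(5911)/16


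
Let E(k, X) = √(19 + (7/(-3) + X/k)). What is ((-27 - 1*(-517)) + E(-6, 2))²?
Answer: 720349/3 + 6860*√3/3 ≈ 2.4408e+5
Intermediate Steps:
E(k, X) = √(50/3 + X/k) (E(k, X) = √(19 + (7*(-⅓) + X/k)) = √(19 + (-7/3 + X/k)) = √(50/3 + X/k))
((-27 - 1*(-517)) + E(-6, 2))² = ((-27 - 1*(-517)) + √(150 + 9*2/(-6))/3)² = ((-27 + 517) + √(150 + 9*2*(-⅙))/3)² = (490 + √(150 - 3)/3)² = (490 + √147/3)² = (490 + (7*√3)/3)² = (490 + 7*√3/3)²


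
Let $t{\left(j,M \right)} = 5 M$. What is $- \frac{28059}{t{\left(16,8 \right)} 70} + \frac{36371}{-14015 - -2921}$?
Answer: $- \frac{206562673}{15531600} \approx -13.3$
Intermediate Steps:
$- \frac{28059}{t{\left(16,8 \right)} 70} + \frac{36371}{-14015 - -2921} = - \frac{28059}{5 \cdot 8 \cdot 70} + \frac{36371}{-14015 - -2921} = - \frac{28059}{40 \cdot 70} + \frac{36371}{-14015 + 2921} = - \frac{28059}{2800} + \frac{36371}{-11094} = \left(-28059\right) \frac{1}{2800} + 36371 \left(- \frac{1}{11094}\right) = - \frac{28059}{2800} - \frac{36371}{11094} = - \frac{206562673}{15531600}$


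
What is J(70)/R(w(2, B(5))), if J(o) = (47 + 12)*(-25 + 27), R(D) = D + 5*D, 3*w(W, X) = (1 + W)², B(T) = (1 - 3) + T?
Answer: 59/9 ≈ 6.5556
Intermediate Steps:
B(T) = -2 + T
w(W, X) = (1 + W)²/3
R(D) = 6*D
J(o) = 118 (J(o) = 59*2 = 118)
J(70)/R(w(2, B(5))) = 118/((6*((1 + 2)²/3))) = 118/((6*((⅓)*3²))) = 118/((6*((⅓)*9))) = 118/((6*3)) = 118/18 = 118*(1/18) = 59/9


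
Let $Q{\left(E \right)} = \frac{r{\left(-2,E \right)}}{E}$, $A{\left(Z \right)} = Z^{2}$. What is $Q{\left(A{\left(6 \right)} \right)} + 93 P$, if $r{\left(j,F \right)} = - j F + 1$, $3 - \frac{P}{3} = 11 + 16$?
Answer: $- \frac{240983}{36} \approx -6694.0$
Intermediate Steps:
$P = -72$ ($P = 9 - 3 \left(11 + 16\right) = 9 - 81 = -72$)
$r{\left(j,F \right)} = 1 - F j$ ($r{\left(j,F \right)} = - F j + 1 = 1 - F j$)
$Q{\left(E \right)} = \frac{1 + 2 E}{E}$ ($Q{\left(E \right)} = \frac{1 - E \left(-2\right)}{E} = \frac{1 + 2 E}{E}$)
$Q{\left(A{\left(6 \right)} \right)} + 93 P = \left(2 + \frac{1}{6^{2}}\right) + 93 \left(-72\right) = \left(2 + \frac{1}{36}\right) - 6696 = \frac{73}{36} - 6696 = - \frac{240983}{36}$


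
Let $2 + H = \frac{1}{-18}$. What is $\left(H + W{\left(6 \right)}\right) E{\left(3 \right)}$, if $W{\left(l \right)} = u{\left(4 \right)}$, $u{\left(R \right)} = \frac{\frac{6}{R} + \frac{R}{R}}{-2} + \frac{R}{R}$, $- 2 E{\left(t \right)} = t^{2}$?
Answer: $\frac{83}{8} \approx 10.375$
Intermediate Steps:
$H = - \frac{37}{18}$ ($H = -2 + \frac{1}{-18} = -2 - \frac{1}{18} = - \frac{37}{18} \approx -2.0556$)
$E{\left(t \right)} = - \frac{t^{2}}{2}$
$u{\left(R \right)} = \frac{1}{2} - \frac{3}{R}$ ($u{\left(R \right)} = \left(\frac{6}{R} + 1\right) \left(- \frac{1}{2}\right) + 1 = \left(1 + \frac{6}{R}\right) \left(- \frac{1}{2}\right) + 1 = \left(- \frac{1}{2} - \frac{3}{R}\right) + 1 = \frac{1}{2} - \frac{3}{R}$)
$W{\left(l \right)} = - \frac{1}{4}$ ($W{\left(l \right)} = \frac{-6 + 4}{2 \cdot 4} = \frac{1}{2} \cdot \frac{1}{4} \left(-2\right) = - \frac{1}{4}$)
$\left(H + W{\left(6 \right)}\right) E{\left(3 \right)} = \left(- \frac{37}{18} - \frac{1}{4}\right) \left(- \frac{3^{2}}{2}\right) = - \frac{83 \left(\left(- \frac{1}{2}\right) 9\right)}{36} = \left(- \frac{83}{36}\right) \left(- \frac{9}{2}\right) = \frac{83}{8}$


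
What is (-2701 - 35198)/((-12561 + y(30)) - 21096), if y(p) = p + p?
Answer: 4211/3733 ≈ 1.1280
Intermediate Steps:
y(p) = 2*p
(-2701 - 35198)/((-12561 + y(30)) - 21096) = (-2701 - 35198)/((-12561 + 2*30) - 21096) = -37899/((-12561 + 60) - 21096) = -37899/(-12501 - 21096) = -37899/(-33597) = -37899*(-1/33597) = 4211/3733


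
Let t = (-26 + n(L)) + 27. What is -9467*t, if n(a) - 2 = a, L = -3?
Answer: 0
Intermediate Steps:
n(a) = 2 + a
t = 0 (t = (-26 + (2 - 3)) + 27 = (-26 - 1) + 27 = -27 + 27 = 0)
-9467*t = -9467*0 = 0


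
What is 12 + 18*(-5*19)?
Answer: -1698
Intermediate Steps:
12 + 18*(-5*19) = 12 + 18*(-95) = 12 - 1710 = -1698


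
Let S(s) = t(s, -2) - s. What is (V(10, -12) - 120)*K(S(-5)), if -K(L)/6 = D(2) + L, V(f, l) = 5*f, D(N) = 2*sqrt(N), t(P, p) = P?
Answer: 840*sqrt(2) ≈ 1187.9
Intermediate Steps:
S(s) = 0 (S(s) = s - s = 0)
K(L) = -12*sqrt(2) - 6*L (K(L) = -6*(2*sqrt(2) + L) = -6*(L + 2*sqrt(2)) = -12*sqrt(2) - 6*L)
(V(10, -12) - 120)*K(S(-5)) = (5*10 - 120)*(-12*sqrt(2) - 6*0) = (50 - 120)*(-12*sqrt(2) + 0) = -(-840)*sqrt(2) = 840*sqrt(2)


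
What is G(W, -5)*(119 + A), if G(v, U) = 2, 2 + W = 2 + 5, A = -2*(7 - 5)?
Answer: 230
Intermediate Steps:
A = -4 (A = -2*2 = -4)
W = 5 (W = -2 + (2 + 5) = -2 + 7 = 5)
G(W, -5)*(119 + A) = 2*(119 - 4) = 2*115 = 230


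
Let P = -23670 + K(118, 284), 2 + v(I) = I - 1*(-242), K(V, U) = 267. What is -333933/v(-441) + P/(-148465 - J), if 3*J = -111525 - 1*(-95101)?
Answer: 47753894984/28741057 ≈ 1661.5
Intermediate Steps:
v(I) = 240 + I (v(I) = -2 + (I - 1*(-242)) = -2 + (I + 242) = -2 + (242 + I) = 240 + I)
J = -16424/3 (J = (-111525 - 1*(-95101))/3 = (-111525 + 95101)/3 = (⅓)*(-16424) = -16424/3 ≈ -5474.7)
P = -23403 (P = -23670 + 267 = -23403)
-333933/v(-441) + P/(-148465 - J) = -333933/(240 - 441) - 23403/(-148465 - 1*(-16424/3)) = -333933/(-201) - 23403/(-148465 + 16424/3) = -333933*(-1/201) - 23403/(-428971/3) = 111311/67 - 23403*(-3/428971) = 111311/67 + 70209/428971 = 47753894984/28741057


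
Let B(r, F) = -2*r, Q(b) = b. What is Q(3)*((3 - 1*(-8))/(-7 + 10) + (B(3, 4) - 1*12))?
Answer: -43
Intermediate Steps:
Q(3)*((3 - 1*(-8))/(-7 + 10) + (B(3, 4) - 1*12)) = 3*((3 - 1*(-8))/(-7 + 10) + (-2*3 - 1*12)) = 3*((3 + 8)/3 + (-6 - 12)) = 3*(11*(⅓) - 18) = 3*(11/3 - 18) = 3*(-43/3) = -43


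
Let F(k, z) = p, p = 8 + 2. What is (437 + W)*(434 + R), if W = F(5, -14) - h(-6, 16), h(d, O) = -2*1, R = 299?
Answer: 329117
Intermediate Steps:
h(d, O) = -2
p = 10
F(k, z) = 10
W = 12 (W = 10 - 1*(-2) = 10 + 2 = 12)
(437 + W)*(434 + R) = (437 + 12)*(434 + 299) = 449*733 = 329117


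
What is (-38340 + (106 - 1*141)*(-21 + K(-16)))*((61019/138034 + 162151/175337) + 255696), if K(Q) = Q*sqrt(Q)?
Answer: -232718813270301369525/24202467458 + 6931128064425941600*I/12101233729 ≈ -9.6155e+9 + 5.7276e+8*I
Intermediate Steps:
K(Q) = Q**(3/2)
(-38340 + (106 - 1*141)*(-21 + K(-16)))*((61019/138034 + 162151/175337) + 255696) = (-38340 + (106 - 1*141)*(-21 + (-16)**(3/2)))*((61019/138034 + 162151/175337) + 255696) = (-38340 + (106 - 141)*(-21 - 64*I))*((61019*(1/138034) + 162151*(1/175337)) + 255696) = (-38340 - 35*(-21 - 64*I))*((61019/138034 + 162151/175337) + 255696) = (-38340 + (735 + 2240*I))*(33081239537/24202467458 + 255696) = (-37605 + 2240*I)*(6188507200380305/24202467458) = -232718813270301369525/24202467458 + 6931128064425941600*I/12101233729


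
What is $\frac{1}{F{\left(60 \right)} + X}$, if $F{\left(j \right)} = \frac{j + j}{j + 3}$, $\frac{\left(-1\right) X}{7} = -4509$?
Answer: $\frac{21}{662863} \approx 3.1681 \cdot 10^{-5}$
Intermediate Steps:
$X = 31563$ ($X = \left(-7\right) \left(-4509\right) = 31563$)
$F{\left(j \right)} = \frac{2 j}{3 + j}$
$\frac{1}{F{\left(60 \right)} + X} = \frac{1}{2 \cdot 60 \frac{1}{3 + 60} + 31563} = \frac{1}{2 \cdot 60 \cdot \frac{1}{63} + 31563} = \frac{1}{\frac{40}{21} + 31563} = \frac{1}{\frac{662863}{21}} = \frac{21}{662863}$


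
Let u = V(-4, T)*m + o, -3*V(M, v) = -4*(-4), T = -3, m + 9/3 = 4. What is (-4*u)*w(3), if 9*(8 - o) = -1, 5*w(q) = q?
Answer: -20/3 ≈ -6.6667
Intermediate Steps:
w(q) = q/5
m = 1 (m = -3 + 4 = 1)
V(M, v) = -16/3 (V(M, v) = -(-4)*(-4)/3 = -⅓*16 = -16/3)
o = 73/9 (o = 8 - ⅑*(-1) = 8 + ⅑ = 73/9 ≈ 8.1111)
u = 25/9 (u = -16/3*1 + 73/9 = -16/3 + 73/9 = 25/9 ≈ 2.7778)
(-4*u)*w(3) = (-4*25/9)*((⅕)*3) = -100/9*⅗ = -20/3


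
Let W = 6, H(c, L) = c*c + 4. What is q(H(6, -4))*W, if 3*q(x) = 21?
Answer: 42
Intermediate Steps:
H(c, L) = 4 + c² (H(c, L) = c² + 4 = 4 + c²)
q(x) = 7 (q(x) = (⅓)*21 = 7)
q(H(6, -4))*W = 7*6 = 42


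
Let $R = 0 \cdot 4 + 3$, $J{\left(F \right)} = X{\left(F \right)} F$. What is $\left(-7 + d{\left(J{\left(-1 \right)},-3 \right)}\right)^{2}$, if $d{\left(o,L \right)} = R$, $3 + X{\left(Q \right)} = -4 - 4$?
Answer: $16$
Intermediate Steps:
$X{\left(Q \right)} = -11$ ($X{\left(Q \right)} = -3 - 8 = -11$)
$J{\left(F \right)} = - 11 F$
$R = 3$ ($R = 0 + 3 = 3$)
$d{\left(o,L \right)} = 3$
$\left(-7 + d{\left(J{\left(-1 \right)},-3 \right)}\right)^{2} = \left(-7 + 3\right)^{2} = \left(-4\right)^{2} = 16$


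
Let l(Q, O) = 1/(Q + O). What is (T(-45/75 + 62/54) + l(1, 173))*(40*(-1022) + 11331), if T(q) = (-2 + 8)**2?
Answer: -185124485/174 ≈ -1.0639e+6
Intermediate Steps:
l(Q, O) = 1/(O + Q)
T(q) = 36 (T(q) = 6**2 = 36)
(T(-45/75 + 62/54) + l(1, 173))*(40*(-1022) + 11331) = (36 + 1/(173 + 1))*(40*(-1022) + 11331) = (36 + 1/174)*(-40880 + 11331) = (36 + 1/174)*(-29549) = (6265/174)*(-29549) = -185124485/174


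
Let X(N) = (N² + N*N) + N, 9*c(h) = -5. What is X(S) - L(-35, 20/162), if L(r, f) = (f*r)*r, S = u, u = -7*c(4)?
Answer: -9485/81 ≈ -117.10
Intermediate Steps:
c(h) = -5/9 (c(h) = (⅑)*(-5) = -5/9)
u = 35/9 (u = -7*(-5/9) = 35/9 ≈ 3.8889)
S = 35/9 ≈ 3.8889
L(r, f) = f*r²
X(N) = N + 2*N² (X(N) = (N² + N²) + N = 2*N² + N = N + 2*N²)
X(S) - L(-35, 20/162) = 35*(1 + 2*(35/9))/9 - 20/162*(-35)² = 35*(1 + 70/9)/9 - 20*(1/162)*1225 = (35/9)*(79/9) - 10*1225/81 = 2765/81 - 1*12250/81 = 2765/81 - 12250/81 = -9485/81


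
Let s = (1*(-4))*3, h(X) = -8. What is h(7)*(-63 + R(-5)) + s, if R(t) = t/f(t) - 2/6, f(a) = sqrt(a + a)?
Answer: 1484/3 - 4*I*sqrt(10) ≈ 494.67 - 12.649*I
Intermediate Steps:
f(a) = sqrt(2)*sqrt(a) (f(a) = sqrt(2*a) = sqrt(2)*sqrt(a))
R(t) = -1/3 + sqrt(2)*sqrt(t)/2 (R(t) = t/((sqrt(2)*sqrt(t))) - 2/6 = t*(sqrt(2)/(2*sqrt(t))) - 2*1/6 = sqrt(2)*sqrt(t)/2 - 1/3 = -1/3 + sqrt(2)*sqrt(t)/2)
s = -12 (s = -4*3 = -12)
h(7)*(-63 + R(-5)) + s = -8*(-63 + (-1/3 + sqrt(2)*sqrt(-5)/2)) - 12 = -8*(-63 + (-1/3 + sqrt(2)*(I*sqrt(5))/2)) - 12 = -8*(-63 + (-1/3 + I*sqrt(10)/2)) - 12 = -8*(-190/3 + I*sqrt(10)/2) - 12 = (1520/3 - 4*I*sqrt(10)) - 12 = 1484/3 - 4*I*sqrt(10)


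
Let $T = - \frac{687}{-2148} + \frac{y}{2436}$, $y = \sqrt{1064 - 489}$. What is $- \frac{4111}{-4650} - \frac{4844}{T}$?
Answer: $- \frac{684833274810645697}{45176951649450} + \frac{945208218360 \sqrt{23}}{9715473473} \approx -14692.0$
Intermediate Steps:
$y = 5 \sqrt{23}$ ($y = \sqrt{575} = 5 \sqrt{23} \approx 23.979$)
$T = \frac{229}{716} + \frac{5 \sqrt{23}}{2436}$ ($T = - \frac{687}{-2148} + \frac{5 \sqrt{23}}{2436} = \left(-687\right) \left(- \frac{1}{2148}\right) + 5 \sqrt{23} \cdot \frac{1}{2436} = \frac{229}{716} + \frac{5 \sqrt{23}}{2436} \approx 0.32968$)
$- \frac{4111}{-4650} - \frac{4844}{T} = - \frac{4111}{-4650} - \frac{4844}{\frac{229}{716} + \frac{5 \sqrt{23}}{2436}} = \left(-4111\right) \left(- \frac{1}{4650}\right) - \frac{4844}{\frac{229}{716} + \frac{5 \sqrt{23}}{2436}} = \frac{4111}{4650} - \frac{4844}{\frac{229}{716} + \frac{5 \sqrt{23}}{2436}}$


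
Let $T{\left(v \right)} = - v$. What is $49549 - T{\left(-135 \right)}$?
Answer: $49414$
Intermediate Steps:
$49549 - T{\left(-135 \right)} = 49549 - \left(-1\right) \left(-135\right) = 49549 - 135 = 49414$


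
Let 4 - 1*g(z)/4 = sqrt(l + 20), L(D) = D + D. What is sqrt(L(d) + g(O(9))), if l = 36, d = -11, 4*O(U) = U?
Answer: sqrt(-6 - 8*sqrt(14)) ≈ 5.9944*I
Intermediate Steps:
O(U) = U/4
L(D) = 2*D
g(z) = 16 - 8*sqrt(14) (g(z) = 16 - 4*sqrt(36 + 20) = 16 - 8*sqrt(14))
sqrt(L(d) + g(O(9))) = sqrt(2*(-11) + (16 - 8*sqrt(14))) = sqrt(-22 + (16 - 8*sqrt(14))) = sqrt(-6 - 8*sqrt(14))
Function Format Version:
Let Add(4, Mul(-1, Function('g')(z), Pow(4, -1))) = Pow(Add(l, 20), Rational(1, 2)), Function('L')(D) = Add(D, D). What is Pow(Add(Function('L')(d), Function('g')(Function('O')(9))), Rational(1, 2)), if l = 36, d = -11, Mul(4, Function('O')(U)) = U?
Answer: Pow(Add(-6, Mul(-8, Pow(14, Rational(1, 2)))), Rational(1, 2)) ≈ Mul(5.9944, I)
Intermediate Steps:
Function('O')(U) = Mul(Rational(1, 4), U)
Function('L')(D) = Mul(2, D)
Function('g')(z) = Add(16, Mul(-8, Pow(14, Rational(1, 2)))) (Function('g')(z) = Add(16, Mul(-4, Pow(Add(36, 20), Rational(1, 2)))) = Add(16, Mul(-4, Pow(56, Rational(1, 2)))) = Add(16, Mul(-4, Mul(2, Pow(14, Rational(1, 2))))) = Add(16, Mul(-8, Pow(14, Rational(1, 2)))))
Pow(Add(Function('L')(d), Function('g')(Function('O')(9))), Rational(1, 2)) = Pow(Add(Mul(2, -11), Add(16, Mul(-8, Pow(14, Rational(1, 2))))), Rational(1, 2)) = Pow(Add(-22, Add(16, Mul(-8, Pow(14, Rational(1, 2))))), Rational(1, 2)) = Pow(Add(-6, Mul(-8, Pow(14, Rational(1, 2)))), Rational(1, 2))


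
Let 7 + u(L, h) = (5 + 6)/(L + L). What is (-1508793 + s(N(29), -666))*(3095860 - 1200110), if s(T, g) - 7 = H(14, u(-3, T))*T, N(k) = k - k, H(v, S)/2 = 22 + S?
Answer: -2860281059500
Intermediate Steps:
u(L, h) = -7 + 11/(2*L) (u(L, h) = -7 + (5 + 6)/(L + L) = -7 + 11/((2*L)) = -7 + 11*(1/(2*L)) = -7 + 11/(2*L))
H(v, S) = 44 + 2*S (H(v, S) = 2*(22 + S) = 44 + 2*S)
N(k) = 0
s(T, g) = 7 + 79*T/3 (s(T, g) = 7 + (44 + 2*(-7 + (11/2)/(-3)))*T = 7 + (44 + 2*(-7 + (11/2)*(-⅓)))*T = 7 + (44 + 2*(-7 - 11/6))*T = 7 + (44 + 2*(-53/6))*T = 7 + (44 - 53/3)*T = 7 + 79*T/3)
(-1508793 + s(N(29), -666))*(3095860 - 1200110) = (-1508793 + (7 + (79/3)*0))*(3095860 - 1200110) = (-1508793 + (7 + 0))*1895750 = (-1508793 + 7)*1895750 = -1508786*1895750 = -2860281059500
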